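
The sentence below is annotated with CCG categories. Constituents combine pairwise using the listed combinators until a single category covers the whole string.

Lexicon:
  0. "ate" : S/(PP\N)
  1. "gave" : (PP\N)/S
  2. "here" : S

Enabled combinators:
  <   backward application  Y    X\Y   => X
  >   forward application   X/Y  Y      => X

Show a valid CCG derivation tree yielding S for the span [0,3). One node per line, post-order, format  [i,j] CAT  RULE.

[0,3] S   >
  [0,1] "ate" : S/(PP\N)
  [1,3] PP\N   >
    [1,2] "gave" : (PP\N)/S
    [2,3] "here" : S

[0,1] S/(PP\N)  lex  "ate"
[1,2] (PP\N)/S  lex  "gave"
[2,3] S  lex  "here"
[1,3] PP\N  >  k=2
[0,3] S  >  k=1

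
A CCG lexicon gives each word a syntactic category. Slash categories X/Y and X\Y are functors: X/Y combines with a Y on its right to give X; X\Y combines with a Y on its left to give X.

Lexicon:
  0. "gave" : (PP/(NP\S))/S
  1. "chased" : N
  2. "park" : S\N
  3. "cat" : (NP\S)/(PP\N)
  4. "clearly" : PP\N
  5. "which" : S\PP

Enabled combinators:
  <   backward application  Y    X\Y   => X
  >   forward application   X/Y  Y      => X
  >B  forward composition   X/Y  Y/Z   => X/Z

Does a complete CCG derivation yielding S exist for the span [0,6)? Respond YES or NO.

[0,6] S   <
  [0,5] PP   >
    [0,3] PP/(NP\S)   >
      [0,1] "gave" : (PP/(NP\S))/S
      [1,3] S   <
        [1,2] "chased" : N
        [2,3] "park" : S\N
    [3,5] NP\S   >
      [3,4] "cat" : (NP\S)/(PP\N)
      [4,5] "clearly" : PP\N
  [5,6] "which" : S\PP

YES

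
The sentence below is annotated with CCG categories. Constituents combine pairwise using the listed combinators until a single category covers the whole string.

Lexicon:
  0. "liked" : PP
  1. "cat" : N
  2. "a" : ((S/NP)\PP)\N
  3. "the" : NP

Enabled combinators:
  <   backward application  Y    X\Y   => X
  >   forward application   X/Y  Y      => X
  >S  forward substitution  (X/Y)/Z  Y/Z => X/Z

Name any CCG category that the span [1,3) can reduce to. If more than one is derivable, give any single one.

(S/NP)\PP

[0,4] S   >
  [0,3] S/NP   <
    [0,1] "liked" : PP
    [1,3] (S/NP)\PP   <
      [1,2] "cat" : N
      [2,3] "a" : ((S/NP)\PP)\N
  [3,4] "the" : NP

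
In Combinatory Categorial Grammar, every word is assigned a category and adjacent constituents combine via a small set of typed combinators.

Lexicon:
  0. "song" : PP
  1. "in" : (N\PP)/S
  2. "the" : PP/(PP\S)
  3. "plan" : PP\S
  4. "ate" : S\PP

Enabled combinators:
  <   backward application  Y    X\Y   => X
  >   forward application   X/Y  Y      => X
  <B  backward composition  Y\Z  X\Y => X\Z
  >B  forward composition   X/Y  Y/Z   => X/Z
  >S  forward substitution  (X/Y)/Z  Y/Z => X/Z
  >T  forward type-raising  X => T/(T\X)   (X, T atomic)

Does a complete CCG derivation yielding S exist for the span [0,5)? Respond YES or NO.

NO

PP (N\PP)/S PP/(PP\S) PP\S S\PP
CKY chart[0,5] = {N, N/(N\N), N/(S\S), NP/(NP\N), PP/(PP\N), S/(S\N)}; S ∉ chart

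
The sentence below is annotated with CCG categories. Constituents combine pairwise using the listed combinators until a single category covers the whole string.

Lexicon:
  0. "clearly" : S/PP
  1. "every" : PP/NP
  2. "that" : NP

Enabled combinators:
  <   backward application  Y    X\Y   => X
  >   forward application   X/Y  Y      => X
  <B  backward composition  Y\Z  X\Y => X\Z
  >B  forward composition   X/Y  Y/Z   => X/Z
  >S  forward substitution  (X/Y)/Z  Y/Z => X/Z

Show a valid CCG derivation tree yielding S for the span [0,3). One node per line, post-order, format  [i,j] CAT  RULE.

[0,1] S/PP  lex  "clearly"
[1,2] PP/NP  lex  "every"
[2,3] NP  lex  "that"
[1,3] PP  >  k=2
[0,3] S  >  k=1

[0,3] S   >
  [0,1] "clearly" : S/PP
  [1,3] PP   >
    [1,2] "every" : PP/NP
    [2,3] "that" : NP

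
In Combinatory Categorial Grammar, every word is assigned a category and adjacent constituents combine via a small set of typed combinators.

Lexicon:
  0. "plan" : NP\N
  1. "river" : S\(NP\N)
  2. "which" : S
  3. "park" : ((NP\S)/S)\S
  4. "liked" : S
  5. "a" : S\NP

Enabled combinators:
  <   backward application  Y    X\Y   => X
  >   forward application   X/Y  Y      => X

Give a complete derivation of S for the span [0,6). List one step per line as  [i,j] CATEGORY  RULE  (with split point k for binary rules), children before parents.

[0,6] S   <
  [0,5] NP   <
    [0,2] S   <
      [0,1] "plan" : NP\N
      [1,2] "river" : S\(NP\N)
    [2,5] NP\S   >
      [2,4] (NP\S)/S   <
        [2,3] "which" : S
        [3,4] "park" : ((NP\S)/S)\S
      [4,5] "liked" : S
  [5,6] "a" : S\NP

[0,1] NP\N  lex  "plan"
[1,2] S\(NP\N)  lex  "river"
[0,2] S  <  k=1
[2,3] S  lex  "which"
[3,4] ((NP\S)/S)\S  lex  "park"
[2,4] (NP\S)/S  <  k=3
[4,5] S  lex  "liked"
[2,5] NP\S  >  k=4
[0,5] NP  <  k=2
[5,6] S\NP  lex  "a"
[0,6] S  <  k=5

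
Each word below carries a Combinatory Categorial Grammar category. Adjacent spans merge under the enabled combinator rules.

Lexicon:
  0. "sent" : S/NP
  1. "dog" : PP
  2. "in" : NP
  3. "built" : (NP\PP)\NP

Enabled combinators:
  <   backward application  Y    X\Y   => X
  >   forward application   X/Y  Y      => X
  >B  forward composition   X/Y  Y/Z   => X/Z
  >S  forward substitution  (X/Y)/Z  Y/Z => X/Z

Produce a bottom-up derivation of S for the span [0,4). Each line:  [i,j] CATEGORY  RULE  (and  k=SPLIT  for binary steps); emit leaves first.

[0,1] S/NP  lex  "sent"
[1,2] PP  lex  "dog"
[2,3] NP  lex  "in"
[3,4] (NP\PP)\NP  lex  "built"
[2,4] NP\PP  <  k=3
[1,4] NP  <  k=2
[0,4] S  >  k=1

[0,4] S   >
  [0,1] "sent" : S/NP
  [1,4] NP   <
    [1,2] "dog" : PP
    [2,4] NP\PP   <
      [2,3] "in" : NP
      [3,4] "built" : (NP\PP)\NP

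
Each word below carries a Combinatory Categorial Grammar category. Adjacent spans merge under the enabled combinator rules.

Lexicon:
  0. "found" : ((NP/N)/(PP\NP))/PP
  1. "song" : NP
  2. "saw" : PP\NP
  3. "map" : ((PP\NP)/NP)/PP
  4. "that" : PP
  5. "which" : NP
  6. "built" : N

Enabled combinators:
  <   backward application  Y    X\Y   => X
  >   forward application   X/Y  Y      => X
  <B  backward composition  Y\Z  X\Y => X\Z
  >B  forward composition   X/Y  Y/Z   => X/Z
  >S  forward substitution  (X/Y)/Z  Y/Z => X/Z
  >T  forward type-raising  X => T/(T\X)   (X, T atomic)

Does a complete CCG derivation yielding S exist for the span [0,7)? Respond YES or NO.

((NP/N)/(PP\NP))/PP NP PP\NP ((PP\NP)/NP)/PP PP NP N
CKY chart[0,7] = {N/(N\NP), NP, NP/(NP\NP), NP/(N\N), PP/(PP\NP), S/(S\NP)}; S ∉ chart

NO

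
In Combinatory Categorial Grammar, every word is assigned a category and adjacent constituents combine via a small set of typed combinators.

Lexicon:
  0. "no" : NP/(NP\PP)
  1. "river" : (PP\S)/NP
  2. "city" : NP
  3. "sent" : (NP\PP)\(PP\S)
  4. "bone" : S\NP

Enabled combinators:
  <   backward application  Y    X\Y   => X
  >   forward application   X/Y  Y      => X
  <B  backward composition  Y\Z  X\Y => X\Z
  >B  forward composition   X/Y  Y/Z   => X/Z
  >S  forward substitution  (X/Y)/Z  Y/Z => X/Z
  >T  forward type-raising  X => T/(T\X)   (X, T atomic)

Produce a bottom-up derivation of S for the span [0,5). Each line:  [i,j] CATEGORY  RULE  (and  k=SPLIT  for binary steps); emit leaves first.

[0,5] S   <
  [0,4] NP   >
    [0,1] "no" : NP/(NP\PP)
    [1,4] NP\PP   <
      [1,3] PP\S   >
        [1,2] "river" : (PP\S)/NP
        [2,3] "city" : NP
      [3,4] "sent" : (NP\PP)\(PP\S)
  [4,5] "bone" : S\NP

[0,1] NP/(NP\PP)  lex  "no"
[1,2] (PP\S)/NP  lex  "river"
[2,3] NP  lex  "city"
[1,3] PP\S  >  k=2
[3,4] (NP\PP)\(PP\S)  lex  "sent"
[1,4] NP\PP  <  k=3
[0,4] NP  >  k=1
[4,5] S\NP  lex  "bone"
[0,5] S  <  k=4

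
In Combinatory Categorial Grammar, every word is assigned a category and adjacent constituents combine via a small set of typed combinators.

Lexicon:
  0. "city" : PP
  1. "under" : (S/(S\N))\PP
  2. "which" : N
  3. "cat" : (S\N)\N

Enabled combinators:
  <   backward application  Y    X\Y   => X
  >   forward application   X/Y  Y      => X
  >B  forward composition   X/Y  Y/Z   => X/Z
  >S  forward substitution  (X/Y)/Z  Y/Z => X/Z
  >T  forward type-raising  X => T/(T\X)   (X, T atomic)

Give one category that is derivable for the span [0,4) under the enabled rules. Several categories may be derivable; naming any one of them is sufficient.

S

[0,4] S   >
  [0,2] S/(S\N)   <
    [0,1] "city" : PP
    [1,2] "under" : (S/(S\N))\PP
  [2,4] S\N   <
    [2,3] "which" : N
    [3,4] "cat" : (S\N)\N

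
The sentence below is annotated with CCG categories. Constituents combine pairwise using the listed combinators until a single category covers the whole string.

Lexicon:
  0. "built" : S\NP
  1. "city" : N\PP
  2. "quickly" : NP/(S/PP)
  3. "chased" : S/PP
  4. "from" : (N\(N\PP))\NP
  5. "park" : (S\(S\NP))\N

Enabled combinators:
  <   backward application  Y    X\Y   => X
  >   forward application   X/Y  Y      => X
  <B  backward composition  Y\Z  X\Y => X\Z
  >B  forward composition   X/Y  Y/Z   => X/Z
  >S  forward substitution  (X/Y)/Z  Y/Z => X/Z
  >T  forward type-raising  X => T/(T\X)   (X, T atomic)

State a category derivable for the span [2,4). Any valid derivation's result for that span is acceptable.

[0,6] S   <
  [0,1] "built" : S\NP
  [1,6] S\(S\NP)   <
    [1,5] N   <
      [1,2] "city" : N\PP
      [2,5] N\(N\PP)   <
        [2,4] NP   >
          [2,3] "quickly" : NP/(S/PP)
          [3,4] "chased" : S/PP
        [4,5] "from" : (N\(N\PP))\NP
    [5,6] "park" : (S\(S\NP))\N

NP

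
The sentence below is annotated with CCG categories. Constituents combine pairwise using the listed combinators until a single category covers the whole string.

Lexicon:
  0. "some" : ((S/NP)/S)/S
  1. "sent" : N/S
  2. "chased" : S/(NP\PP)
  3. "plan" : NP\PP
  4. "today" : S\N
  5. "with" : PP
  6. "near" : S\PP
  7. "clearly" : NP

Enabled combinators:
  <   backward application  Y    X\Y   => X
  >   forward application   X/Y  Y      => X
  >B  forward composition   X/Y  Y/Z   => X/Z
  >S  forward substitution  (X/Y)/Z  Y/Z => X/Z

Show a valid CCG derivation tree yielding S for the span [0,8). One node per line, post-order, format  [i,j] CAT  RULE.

[0,1] ((S/NP)/S)/S  lex  "some"
[1,2] N/S  lex  "sent"
[2,3] S/(NP\PP)  lex  "chased"
[3,4] NP\PP  lex  "plan"
[2,4] S  >  k=3
[1,4] N  >  k=2
[4,5] S\N  lex  "today"
[1,5] S  <  k=4
[0,5] (S/NP)/S  >  k=1
[5,6] PP  lex  "with"
[6,7] S\PP  lex  "near"
[5,7] S  <  k=6
[0,7] S/NP  >  k=5
[7,8] NP  lex  "clearly"
[0,8] S  >  k=7

[0,8] S   >
  [0,7] S/NP   >
    [0,5] (S/NP)/S   >
      [0,1] "some" : ((S/NP)/S)/S
      [1,5] S   <
        [1,4] N   >
          [1,2] "sent" : N/S
          [2,4] S   >
            [2,3] "chased" : S/(NP\PP)
            [3,4] "plan" : NP\PP
        [4,5] "today" : S\N
    [5,7] S   <
      [5,6] "with" : PP
      [6,7] "near" : S\PP
  [7,8] "clearly" : NP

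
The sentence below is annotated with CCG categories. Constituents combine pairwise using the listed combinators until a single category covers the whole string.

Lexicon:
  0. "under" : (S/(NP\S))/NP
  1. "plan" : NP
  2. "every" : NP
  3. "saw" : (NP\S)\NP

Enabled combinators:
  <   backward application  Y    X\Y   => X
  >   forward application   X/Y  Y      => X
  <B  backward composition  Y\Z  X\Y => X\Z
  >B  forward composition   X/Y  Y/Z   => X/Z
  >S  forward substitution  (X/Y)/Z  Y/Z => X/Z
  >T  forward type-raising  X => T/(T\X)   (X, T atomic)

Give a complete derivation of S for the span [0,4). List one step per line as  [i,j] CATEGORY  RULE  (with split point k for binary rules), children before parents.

[0,1] (S/(NP\S))/NP  lex  "under"
[1,2] NP  lex  "plan"
[0,2] S/(NP\S)  >  k=1
[2,3] NP  lex  "every"
[3,4] (NP\S)\NP  lex  "saw"
[2,4] NP\S  <  k=3
[0,4] S  >  k=2

[0,4] S   >
  [0,2] S/(NP\S)   >
    [0,1] "under" : (S/(NP\S))/NP
    [1,2] "plan" : NP
  [2,4] NP\S   <
    [2,3] "every" : NP
    [3,4] "saw" : (NP\S)\NP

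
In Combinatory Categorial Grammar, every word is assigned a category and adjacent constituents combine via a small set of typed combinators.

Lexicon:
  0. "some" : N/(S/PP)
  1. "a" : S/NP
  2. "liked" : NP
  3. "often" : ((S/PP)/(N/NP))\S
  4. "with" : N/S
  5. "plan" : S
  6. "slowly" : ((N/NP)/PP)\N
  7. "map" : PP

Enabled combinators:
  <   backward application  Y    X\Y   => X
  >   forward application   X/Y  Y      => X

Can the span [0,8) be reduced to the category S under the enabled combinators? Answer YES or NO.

N/(S/PP) S/NP NP ((S/PP)/(N/NP))\S N/S S ((N/NP)/PP)\N PP
CKY chart[0,8] = {N}; S ∉ chart

NO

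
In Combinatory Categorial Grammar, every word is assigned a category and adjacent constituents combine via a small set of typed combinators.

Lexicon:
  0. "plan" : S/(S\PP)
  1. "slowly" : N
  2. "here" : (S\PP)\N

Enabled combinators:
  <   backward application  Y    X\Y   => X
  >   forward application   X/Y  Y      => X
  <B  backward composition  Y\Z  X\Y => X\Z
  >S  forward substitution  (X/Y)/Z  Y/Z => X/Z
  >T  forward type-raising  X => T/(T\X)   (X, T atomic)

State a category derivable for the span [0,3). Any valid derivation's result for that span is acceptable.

[0,3] S   >
  [0,1] "plan" : S/(S\PP)
  [1,3] S\PP   <
    [1,2] "slowly" : N
    [2,3] "here" : (S\PP)\N

S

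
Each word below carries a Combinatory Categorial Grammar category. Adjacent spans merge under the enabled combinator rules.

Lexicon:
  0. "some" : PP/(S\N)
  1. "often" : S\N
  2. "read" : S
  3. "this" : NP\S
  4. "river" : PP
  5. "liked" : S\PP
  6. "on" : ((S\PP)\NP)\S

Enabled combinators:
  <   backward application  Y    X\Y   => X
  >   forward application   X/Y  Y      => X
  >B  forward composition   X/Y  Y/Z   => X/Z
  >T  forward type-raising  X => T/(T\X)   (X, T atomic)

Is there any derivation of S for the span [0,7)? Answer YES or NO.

YES

[0,7] S   <
  [0,2] PP   >
    [0,1] "some" : PP/(S\N)
    [1,2] "often" : S\N
  [2,7] S\PP   <
    [2,4] NP   <
      [2,3] "read" : S
      [3,4] "this" : NP\S
    [4,7] (S\PP)\NP   <
      [4,6] S   >
        [4,5] S/(S\PP)   >T
          [4,5] "river" : PP
        [5,6] "liked" : S\PP
      [6,7] "on" : ((S\PP)\NP)\S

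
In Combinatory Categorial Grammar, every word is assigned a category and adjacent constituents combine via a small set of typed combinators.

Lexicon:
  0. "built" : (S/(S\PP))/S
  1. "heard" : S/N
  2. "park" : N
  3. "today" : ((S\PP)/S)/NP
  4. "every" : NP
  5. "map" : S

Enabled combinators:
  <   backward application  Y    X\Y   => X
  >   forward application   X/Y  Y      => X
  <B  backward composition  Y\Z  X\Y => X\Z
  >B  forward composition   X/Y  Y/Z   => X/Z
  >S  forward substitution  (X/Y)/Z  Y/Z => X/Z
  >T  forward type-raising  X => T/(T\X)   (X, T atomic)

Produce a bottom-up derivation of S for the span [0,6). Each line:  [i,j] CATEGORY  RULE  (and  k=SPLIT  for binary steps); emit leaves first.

[0,1] (S/(S\PP))/S  lex  "built"
[1,2] S/N  lex  "heard"
[2,3] N  lex  "park"
[1,3] S  >  k=2
[0,3] S/(S\PP)  >  k=1
[3,4] ((S\PP)/S)/NP  lex  "today"
[4,5] NP  lex  "every"
[3,5] (S\PP)/S  >  k=4
[5,6] S  lex  "map"
[3,6] S\PP  >  k=5
[0,6] S  >  k=3

[0,6] S   >
  [0,3] S/(S\PP)   >
    [0,1] "built" : (S/(S\PP))/S
    [1,3] S   >
      [1,2] "heard" : S/N
      [2,3] "park" : N
  [3,6] S\PP   >
    [3,5] (S\PP)/S   >
      [3,4] "today" : ((S\PP)/S)/NP
      [4,5] "every" : NP
    [5,6] "map" : S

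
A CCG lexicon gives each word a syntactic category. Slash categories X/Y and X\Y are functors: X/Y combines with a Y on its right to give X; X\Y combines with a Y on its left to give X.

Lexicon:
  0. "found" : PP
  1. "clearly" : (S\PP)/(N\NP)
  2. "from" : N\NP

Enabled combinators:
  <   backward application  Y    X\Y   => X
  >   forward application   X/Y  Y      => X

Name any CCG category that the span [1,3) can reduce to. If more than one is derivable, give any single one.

[0,3] S   <
  [0,1] "found" : PP
  [1,3] S\PP   >
    [1,2] "clearly" : (S\PP)/(N\NP)
    [2,3] "from" : N\NP

S\PP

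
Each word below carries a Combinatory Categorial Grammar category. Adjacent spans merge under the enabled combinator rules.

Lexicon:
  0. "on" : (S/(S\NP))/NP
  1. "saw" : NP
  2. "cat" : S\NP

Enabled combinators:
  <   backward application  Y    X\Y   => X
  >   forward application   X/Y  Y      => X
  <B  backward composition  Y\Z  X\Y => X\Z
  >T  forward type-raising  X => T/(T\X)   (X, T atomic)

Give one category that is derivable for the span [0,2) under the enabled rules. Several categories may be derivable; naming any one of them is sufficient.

[0,3] S   >
  [0,2] S/(S\NP)   >
    [0,1] "on" : (S/(S\NP))/NP
    [1,2] "saw" : NP
  [2,3] "cat" : S\NP

S/(S\NP)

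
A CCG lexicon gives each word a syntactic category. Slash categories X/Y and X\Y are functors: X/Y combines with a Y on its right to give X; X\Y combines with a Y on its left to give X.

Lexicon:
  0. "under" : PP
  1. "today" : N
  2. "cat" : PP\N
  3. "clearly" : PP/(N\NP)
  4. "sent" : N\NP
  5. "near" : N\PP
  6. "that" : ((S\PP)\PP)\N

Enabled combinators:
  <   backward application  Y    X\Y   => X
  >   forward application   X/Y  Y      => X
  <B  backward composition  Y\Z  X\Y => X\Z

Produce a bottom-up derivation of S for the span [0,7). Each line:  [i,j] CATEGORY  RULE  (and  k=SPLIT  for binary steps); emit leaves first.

[0,1] PP  lex  "under"
[1,2] N  lex  "today"
[2,3] PP\N  lex  "cat"
[1,3] PP  <  k=2
[3,4] PP/(N\NP)  lex  "clearly"
[4,5] N\NP  lex  "sent"
[3,5] PP  >  k=4
[5,6] N\PP  lex  "near"
[3,6] N  <  k=5
[6,7] ((S\PP)\PP)\N  lex  "that"
[3,7] (S\PP)\PP  <  k=6
[1,7] S\PP  <  k=3
[0,7] S  <  k=1

[0,7] S   <
  [0,1] "under" : PP
  [1,7] S\PP   <
    [1,3] PP   <
      [1,2] "today" : N
      [2,3] "cat" : PP\N
    [3,7] (S\PP)\PP   <
      [3,6] N   <
        [3,5] PP   >
          [3,4] "clearly" : PP/(N\NP)
          [4,5] "sent" : N\NP
        [5,6] "near" : N\PP
      [6,7] "that" : ((S\PP)\PP)\N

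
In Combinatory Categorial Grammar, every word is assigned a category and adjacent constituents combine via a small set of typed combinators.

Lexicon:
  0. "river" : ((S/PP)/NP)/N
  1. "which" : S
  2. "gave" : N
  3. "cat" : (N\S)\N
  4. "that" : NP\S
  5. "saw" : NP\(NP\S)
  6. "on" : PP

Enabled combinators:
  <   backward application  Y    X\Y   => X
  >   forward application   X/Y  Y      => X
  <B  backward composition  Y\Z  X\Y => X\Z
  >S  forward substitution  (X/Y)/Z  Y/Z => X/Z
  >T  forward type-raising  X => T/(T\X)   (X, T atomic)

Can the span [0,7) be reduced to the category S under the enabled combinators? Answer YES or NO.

[0,7] S   >
  [0,6] S/PP   >
    [0,4] (S/PP)/NP   >
      [0,1] "river" : ((S/PP)/NP)/N
      [1,4] N   <
        [1,2] "which" : S
        [2,4] N\S   <
          [2,3] "gave" : N
          [3,4] "cat" : (N\S)\N
    [4,6] NP   <
      [4,5] "that" : NP\S
      [5,6] "saw" : NP\(NP\S)
  [6,7] "on" : PP

YES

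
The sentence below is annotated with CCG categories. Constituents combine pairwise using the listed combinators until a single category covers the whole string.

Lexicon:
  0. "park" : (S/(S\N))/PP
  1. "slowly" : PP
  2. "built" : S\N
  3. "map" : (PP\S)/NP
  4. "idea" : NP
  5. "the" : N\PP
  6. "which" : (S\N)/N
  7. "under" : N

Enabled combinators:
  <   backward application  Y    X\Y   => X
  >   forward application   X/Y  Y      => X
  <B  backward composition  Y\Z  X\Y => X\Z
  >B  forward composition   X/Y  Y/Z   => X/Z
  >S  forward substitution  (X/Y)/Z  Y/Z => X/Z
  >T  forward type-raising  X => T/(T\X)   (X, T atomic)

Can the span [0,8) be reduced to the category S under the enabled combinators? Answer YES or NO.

[0,8] S   <
  [0,6] N   <
    [0,3] S   >
      [0,2] S/(S\N)   >
        [0,1] "park" : (S/(S\N))/PP
        [1,2] "slowly" : PP
      [2,3] "built" : S\N
    [3,6] N\S   <B
      [3,5] PP\S   >
        [3,4] "map" : (PP\S)/NP
        [4,5] "idea" : NP
      [5,6] "the" : N\PP
  [6,8] S\N   >
    [6,7] "which" : (S\N)/N
    [7,8] "under" : N

YES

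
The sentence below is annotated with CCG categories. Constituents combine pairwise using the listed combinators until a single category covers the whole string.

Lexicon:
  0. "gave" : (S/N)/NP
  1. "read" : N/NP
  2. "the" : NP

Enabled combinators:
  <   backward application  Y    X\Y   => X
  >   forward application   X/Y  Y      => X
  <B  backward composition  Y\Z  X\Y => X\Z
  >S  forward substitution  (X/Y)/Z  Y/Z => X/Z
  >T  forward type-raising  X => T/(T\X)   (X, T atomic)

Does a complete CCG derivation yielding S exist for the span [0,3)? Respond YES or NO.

[0,3] S   >
  [0,2] S/NP   >S
    [0,1] "gave" : (S/N)/NP
    [1,2] "read" : N/NP
  [2,3] "the" : NP

YES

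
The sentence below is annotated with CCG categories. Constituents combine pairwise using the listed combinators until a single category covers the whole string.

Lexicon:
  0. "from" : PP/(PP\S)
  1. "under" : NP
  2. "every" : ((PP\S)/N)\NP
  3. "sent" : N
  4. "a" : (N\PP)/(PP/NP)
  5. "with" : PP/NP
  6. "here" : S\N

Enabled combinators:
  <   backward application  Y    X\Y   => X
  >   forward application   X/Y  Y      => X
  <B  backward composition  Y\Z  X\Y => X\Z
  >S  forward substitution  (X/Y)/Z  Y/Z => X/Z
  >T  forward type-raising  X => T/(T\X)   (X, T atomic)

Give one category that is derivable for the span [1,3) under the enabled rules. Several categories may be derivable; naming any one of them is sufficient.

(PP\S)/N

[0,7] S   <
  [0,6] N   <
    [0,4] PP   >
      [0,1] "from" : PP/(PP\S)
      [1,4] PP\S   >
        [1,3] (PP\S)/N   <
          [1,2] "under" : NP
          [2,3] "every" : ((PP\S)/N)\NP
        [3,4] "sent" : N
    [4,6] N\PP   >
      [4,5] "a" : (N\PP)/(PP/NP)
      [5,6] "with" : PP/NP
  [6,7] "here" : S\N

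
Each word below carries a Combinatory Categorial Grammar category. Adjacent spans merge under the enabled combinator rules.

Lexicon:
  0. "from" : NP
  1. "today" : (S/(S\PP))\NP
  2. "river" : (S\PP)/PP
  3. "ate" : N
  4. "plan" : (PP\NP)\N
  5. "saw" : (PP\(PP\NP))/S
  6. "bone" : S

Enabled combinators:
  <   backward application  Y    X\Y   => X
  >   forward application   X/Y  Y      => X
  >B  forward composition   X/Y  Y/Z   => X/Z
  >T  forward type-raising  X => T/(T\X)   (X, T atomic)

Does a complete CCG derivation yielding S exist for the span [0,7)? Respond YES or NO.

YES

[0,7] S   >
  [0,2] S/(S\PP)   <
    [0,1] "from" : NP
    [1,2] "today" : (S/(S\PP))\NP
  [2,7] S\PP   >
    [2,3] "river" : (S\PP)/PP
    [3,7] PP   <
      [3,5] PP\NP   <
        [3,4] "ate" : N
        [4,5] "plan" : (PP\NP)\N
      [5,7] PP\(PP\NP)   >
        [5,6] "saw" : (PP\(PP\NP))/S
        [6,7] "bone" : S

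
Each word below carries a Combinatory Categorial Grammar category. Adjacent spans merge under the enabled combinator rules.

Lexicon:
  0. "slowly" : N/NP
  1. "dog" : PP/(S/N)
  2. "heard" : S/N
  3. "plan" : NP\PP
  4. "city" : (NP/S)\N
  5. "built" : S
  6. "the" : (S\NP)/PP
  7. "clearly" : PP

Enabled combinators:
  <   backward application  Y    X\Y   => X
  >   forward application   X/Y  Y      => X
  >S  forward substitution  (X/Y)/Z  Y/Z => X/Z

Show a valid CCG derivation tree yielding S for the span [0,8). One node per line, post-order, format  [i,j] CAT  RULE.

[0,1] N/NP  lex  "slowly"
[1,2] PP/(S/N)  lex  "dog"
[2,3] S/N  lex  "heard"
[1,3] PP  >  k=2
[3,4] NP\PP  lex  "plan"
[1,4] NP  <  k=3
[0,4] N  >  k=1
[4,5] (NP/S)\N  lex  "city"
[0,5] NP/S  <  k=4
[5,6] S  lex  "built"
[0,6] NP  >  k=5
[6,7] (S\NP)/PP  lex  "the"
[7,8] PP  lex  "clearly"
[6,8] S\NP  >  k=7
[0,8] S  <  k=6

[0,8] S   <
  [0,6] NP   >
    [0,5] NP/S   <
      [0,4] N   >
        [0,1] "slowly" : N/NP
        [1,4] NP   <
          [1,3] PP   >
            [1,2] "dog" : PP/(S/N)
            [2,3] "heard" : S/N
          [3,4] "plan" : NP\PP
      [4,5] "city" : (NP/S)\N
    [5,6] "built" : S
  [6,8] S\NP   >
    [6,7] "the" : (S\NP)/PP
    [7,8] "clearly" : PP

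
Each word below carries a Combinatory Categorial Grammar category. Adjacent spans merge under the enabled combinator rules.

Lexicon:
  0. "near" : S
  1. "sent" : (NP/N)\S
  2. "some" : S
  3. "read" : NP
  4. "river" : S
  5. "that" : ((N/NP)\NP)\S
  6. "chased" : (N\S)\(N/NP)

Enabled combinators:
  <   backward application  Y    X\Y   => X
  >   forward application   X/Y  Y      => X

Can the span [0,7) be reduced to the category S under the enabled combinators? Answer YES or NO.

S (NP/N)\S S NP S ((N/NP)\NP)\S (N\S)\(N/NP)
CKY chart[0,7] = {NP}; S ∉ chart

NO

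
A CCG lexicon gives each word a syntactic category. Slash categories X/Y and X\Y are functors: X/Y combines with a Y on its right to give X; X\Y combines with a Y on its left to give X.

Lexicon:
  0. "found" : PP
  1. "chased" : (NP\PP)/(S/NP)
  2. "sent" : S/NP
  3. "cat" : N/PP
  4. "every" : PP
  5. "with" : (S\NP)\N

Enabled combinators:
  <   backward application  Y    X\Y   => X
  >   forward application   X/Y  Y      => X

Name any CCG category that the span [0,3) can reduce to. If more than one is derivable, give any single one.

NP

[0,6] S   <
  [0,3] NP   <
    [0,1] "found" : PP
    [1,3] NP\PP   >
      [1,2] "chased" : (NP\PP)/(S/NP)
      [2,3] "sent" : S/NP
  [3,6] S\NP   <
    [3,5] N   >
      [3,4] "cat" : N/PP
      [4,5] "every" : PP
    [5,6] "with" : (S\NP)\N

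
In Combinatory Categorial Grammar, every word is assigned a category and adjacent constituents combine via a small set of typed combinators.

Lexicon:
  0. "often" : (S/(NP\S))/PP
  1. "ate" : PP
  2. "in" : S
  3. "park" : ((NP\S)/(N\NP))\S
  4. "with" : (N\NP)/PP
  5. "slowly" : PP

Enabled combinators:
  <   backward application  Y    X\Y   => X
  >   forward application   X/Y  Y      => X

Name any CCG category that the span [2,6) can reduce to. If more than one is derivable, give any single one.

NP\S

[0,6] S   >
  [0,2] S/(NP\S)   >
    [0,1] "often" : (S/(NP\S))/PP
    [1,2] "ate" : PP
  [2,6] NP\S   >
    [2,4] (NP\S)/(N\NP)   <
      [2,3] "in" : S
      [3,4] "park" : ((NP\S)/(N\NP))\S
    [4,6] N\NP   >
      [4,5] "with" : (N\NP)/PP
      [5,6] "slowly" : PP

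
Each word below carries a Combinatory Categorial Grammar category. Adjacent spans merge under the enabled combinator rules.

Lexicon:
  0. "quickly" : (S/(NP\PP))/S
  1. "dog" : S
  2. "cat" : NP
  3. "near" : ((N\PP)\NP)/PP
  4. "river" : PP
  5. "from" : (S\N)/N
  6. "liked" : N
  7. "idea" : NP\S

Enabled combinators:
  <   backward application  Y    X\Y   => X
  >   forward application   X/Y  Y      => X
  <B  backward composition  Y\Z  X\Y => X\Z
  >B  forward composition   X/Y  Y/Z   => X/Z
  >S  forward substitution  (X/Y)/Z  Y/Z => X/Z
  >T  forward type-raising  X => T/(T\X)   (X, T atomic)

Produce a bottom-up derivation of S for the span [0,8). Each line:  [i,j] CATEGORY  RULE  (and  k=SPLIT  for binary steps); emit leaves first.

[0,1] (S/(NP\PP))/S  lex  "quickly"
[1,2] S  lex  "dog"
[0,2] S/(NP\PP)  >  k=1
[2,3] NP  lex  "cat"
[3,4] ((N\PP)\NP)/PP  lex  "near"
[4,5] PP  lex  "river"
[3,5] (N\PP)\NP  >  k=4
[2,5] N\PP  <  k=3
[5,6] (S\N)/N  lex  "from"
[6,7] N  lex  "liked"
[5,7] S\N  >  k=6
[7,8] NP\S  lex  "idea"
[5,8] NP\N  <B  k=7
[2,8] NP\PP  <B  k=5
[0,8] S  >  k=2

[0,8] S   >
  [0,2] S/(NP\PP)   >
    [0,1] "quickly" : (S/(NP\PP))/S
    [1,2] "dog" : S
  [2,8] NP\PP   <B
    [2,5] N\PP   <
      [2,3] "cat" : NP
      [3,5] (N\PP)\NP   >
        [3,4] "near" : ((N\PP)\NP)/PP
        [4,5] "river" : PP
    [5,8] NP\N   <B
      [5,7] S\N   >
        [5,6] "from" : (S\N)/N
        [6,7] "liked" : N
      [7,8] "idea" : NP\S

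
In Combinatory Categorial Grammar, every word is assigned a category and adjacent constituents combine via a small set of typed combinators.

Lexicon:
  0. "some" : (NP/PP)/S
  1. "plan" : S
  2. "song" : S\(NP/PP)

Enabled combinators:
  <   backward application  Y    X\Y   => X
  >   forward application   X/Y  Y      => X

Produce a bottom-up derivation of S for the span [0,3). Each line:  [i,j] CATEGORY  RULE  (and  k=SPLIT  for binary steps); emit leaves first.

[0,1] (NP/PP)/S  lex  "some"
[1,2] S  lex  "plan"
[0,2] NP/PP  >  k=1
[2,3] S\(NP/PP)  lex  "song"
[0,3] S  <  k=2

[0,3] S   <
  [0,2] NP/PP   >
    [0,1] "some" : (NP/PP)/S
    [1,2] "plan" : S
  [2,3] "song" : S\(NP/PP)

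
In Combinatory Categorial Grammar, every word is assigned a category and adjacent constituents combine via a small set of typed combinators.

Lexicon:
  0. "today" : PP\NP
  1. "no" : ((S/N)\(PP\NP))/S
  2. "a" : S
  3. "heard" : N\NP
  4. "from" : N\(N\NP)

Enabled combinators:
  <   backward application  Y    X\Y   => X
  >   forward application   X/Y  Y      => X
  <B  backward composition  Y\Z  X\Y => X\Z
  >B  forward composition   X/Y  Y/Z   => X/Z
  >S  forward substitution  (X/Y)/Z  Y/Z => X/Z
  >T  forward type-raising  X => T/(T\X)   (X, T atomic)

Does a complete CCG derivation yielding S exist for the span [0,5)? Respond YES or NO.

YES

[0,5] S   >
  [0,3] S/N   <
    [0,1] "today" : PP\NP
    [1,3] (S/N)\(PP\NP)   >
      [1,2] "no" : ((S/N)\(PP\NP))/S
      [2,3] "a" : S
  [3,5] N   <
    [3,4] "heard" : N\NP
    [4,5] "from" : N\(N\NP)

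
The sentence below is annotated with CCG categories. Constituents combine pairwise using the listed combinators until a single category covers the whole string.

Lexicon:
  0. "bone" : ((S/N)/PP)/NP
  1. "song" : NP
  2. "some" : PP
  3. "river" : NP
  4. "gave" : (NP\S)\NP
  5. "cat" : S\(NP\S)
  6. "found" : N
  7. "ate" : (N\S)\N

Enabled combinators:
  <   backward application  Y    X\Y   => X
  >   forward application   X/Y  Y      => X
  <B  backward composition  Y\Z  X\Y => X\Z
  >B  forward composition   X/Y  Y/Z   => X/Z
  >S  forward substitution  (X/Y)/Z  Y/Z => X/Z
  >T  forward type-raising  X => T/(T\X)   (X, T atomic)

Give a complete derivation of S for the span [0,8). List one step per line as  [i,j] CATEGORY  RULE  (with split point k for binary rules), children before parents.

[0,8] S   >
  [0,3] S/N   >
    [0,2] (S/N)/PP   >
      [0,1] "bone" : ((S/N)/PP)/NP
      [1,2] "song" : NP
    [2,3] "some" : PP
  [3,8] N   >
    [3,4] N/(N\NP)   >T
      [3,4] "river" : NP
    [4,8] N\NP   <B
      [4,6] S\NP   <B
        [4,5] "gave" : (NP\S)\NP
        [5,6] "cat" : S\(NP\S)
      [6,8] N\S   <
        [6,7] "found" : N
        [7,8] "ate" : (N\S)\N

[0,1] ((S/N)/PP)/NP  lex  "bone"
[1,2] NP  lex  "song"
[0,2] (S/N)/PP  >  k=1
[2,3] PP  lex  "some"
[0,3] S/N  >  k=2
[3,4] NP  lex  "river"
[3,4] N/(N\NP)  >T
[4,5] (NP\S)\NP  lex  "gave"
[5,6] S\(NP\S)  lex  "cat"
[4,6] S\NP  <B  k=5
[6,7] N  lex  "found"
[7,8] (N\S)\N  lex  "ate"
[6,8] N\S  <  k=7
[4,8] N\NP  <B  k=6
[3,8] N  >  k=4
[0,8] S  >  k=3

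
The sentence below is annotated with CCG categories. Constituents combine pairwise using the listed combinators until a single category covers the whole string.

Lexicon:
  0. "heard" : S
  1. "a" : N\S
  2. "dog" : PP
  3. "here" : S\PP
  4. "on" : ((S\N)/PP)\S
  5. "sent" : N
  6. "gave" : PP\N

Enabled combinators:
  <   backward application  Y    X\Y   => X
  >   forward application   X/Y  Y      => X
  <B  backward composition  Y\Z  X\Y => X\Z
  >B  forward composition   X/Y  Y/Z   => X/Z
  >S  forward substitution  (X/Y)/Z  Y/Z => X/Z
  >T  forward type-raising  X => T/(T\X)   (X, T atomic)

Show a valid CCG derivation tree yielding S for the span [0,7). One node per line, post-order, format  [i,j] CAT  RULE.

[0,1] S  lex  "heard"
[1,2] N\S  lex  "a"
[0,2] N  <  k=1
[2,3] PP  lex  "dog"
[2,3] S/(S\PP)  >T
[3,4] S\PP  lex  "here"
[2,4] S  >  k=3
[4,5] ((S\N)/PP)\S  lex  "on"
[2,5] (S\N)/PP  <  k=4
[5,6] N  lex  "sent"
[6,7] PP\N  lex  "gave"
[5,7] PP  <  k=6
[2,7] S\N  >  k=5
[0,7] S  <  k=2

[0,7] S   <
  [0,2] N   <
    [0,1] "heard" : S
    [1,2] "a" : N\S
  [2,7] S\N   >
    [2,5] (S\N)/PP   <
      [2,4] S   >
        [2,3] S/(S\PP)   >T
          [2,3] "dog" : PP
        [3,4] "here" : S\PP
      [4,5] "on" : ((S\N)/PP)\S
    [5,7] PP   <
      [5,6] "sent" : N
      [6,7] "gave" : PP\N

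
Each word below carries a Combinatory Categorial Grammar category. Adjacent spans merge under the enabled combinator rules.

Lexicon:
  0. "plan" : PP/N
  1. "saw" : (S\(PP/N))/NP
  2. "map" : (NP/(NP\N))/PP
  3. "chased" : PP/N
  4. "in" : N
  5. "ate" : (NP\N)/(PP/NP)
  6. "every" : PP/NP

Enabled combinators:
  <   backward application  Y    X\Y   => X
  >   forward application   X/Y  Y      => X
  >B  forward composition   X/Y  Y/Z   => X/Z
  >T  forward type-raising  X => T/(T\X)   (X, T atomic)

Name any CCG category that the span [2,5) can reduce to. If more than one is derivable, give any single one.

[0,7] S   <
  [0,1] "plan" : PP/N
  [1,7] S\(PP/N)   >
    [1,2] "saw" : (S\(PP/N))/NP
    [2,7] NP   >
      [2,5] NP/(NP\N)   >
        [2,3] "map" : (NP/(NP\N))/PP
        [3,5] PP   >
          [3,4] "chased" : PP/N
          [4,5] "in" : N
      [5,7] NP\N   >
        [5,6] "ate" : (NP\N)/(PP/NP)
        [6,7] "every" : PP/NP

NP/(NP\N)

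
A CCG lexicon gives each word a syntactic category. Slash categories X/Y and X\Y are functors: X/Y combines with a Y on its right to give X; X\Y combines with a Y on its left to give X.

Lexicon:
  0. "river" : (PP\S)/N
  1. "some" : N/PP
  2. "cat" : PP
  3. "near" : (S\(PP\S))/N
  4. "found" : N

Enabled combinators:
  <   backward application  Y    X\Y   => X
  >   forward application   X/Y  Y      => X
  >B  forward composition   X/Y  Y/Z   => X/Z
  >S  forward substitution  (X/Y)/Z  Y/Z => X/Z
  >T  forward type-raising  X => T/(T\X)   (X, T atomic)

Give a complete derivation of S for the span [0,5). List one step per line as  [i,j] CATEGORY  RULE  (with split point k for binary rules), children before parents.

[0,1] (PP\S)/N  lex  "river"
[1,2] N/PP  lex  "some"
[2,3] PP  lex  "cat"
[1,3] N  >  k=2
[0,3] PP\S  >  k=1
[3,4] (S\(PP\S))/N  lex  "near"
[4,5] N  lex  "found"
[3,5] S\(PP\S)  >  k=4
[0,5] S  <  k=3

[0,5] S   <
  [0,3] PP\S   >
    [0,1] "river" : (PP\S)/N
    [1,3] N   >
      [1,2] "some" : N/PP
      [2,3] "cat" : PP
  [3,5] S\(PP\S)   >
    [3,4] "near" : (S\(PP\S))/N
    [4,5] "found" : N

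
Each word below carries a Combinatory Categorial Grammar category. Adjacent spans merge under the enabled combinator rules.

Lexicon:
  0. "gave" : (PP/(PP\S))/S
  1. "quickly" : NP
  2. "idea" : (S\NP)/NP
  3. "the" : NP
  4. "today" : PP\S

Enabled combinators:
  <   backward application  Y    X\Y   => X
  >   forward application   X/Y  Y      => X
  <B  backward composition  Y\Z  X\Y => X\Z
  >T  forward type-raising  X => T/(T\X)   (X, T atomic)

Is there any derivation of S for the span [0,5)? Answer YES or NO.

(PP/(PP\S))/S NP (S\NP)/NP NP PP\S
CKY chart[0,5] = {N/(N\PP), NP/(NP\PP), PP, PP/(PP\PP), S/(S\PP)}; S ∉ chart

NO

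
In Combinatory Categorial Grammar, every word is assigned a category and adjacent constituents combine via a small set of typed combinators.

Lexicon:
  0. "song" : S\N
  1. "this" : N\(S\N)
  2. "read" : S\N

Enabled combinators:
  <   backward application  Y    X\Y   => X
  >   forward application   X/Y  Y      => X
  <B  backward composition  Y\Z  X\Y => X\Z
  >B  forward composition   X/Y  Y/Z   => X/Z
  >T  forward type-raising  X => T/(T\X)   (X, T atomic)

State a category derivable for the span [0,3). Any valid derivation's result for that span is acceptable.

[0,3] S   <
  [0,2] N   <
    [0,1] "song" : S\N
    [1,2] "this" : N\(S\N)
  [2,3] "read" : S\N

S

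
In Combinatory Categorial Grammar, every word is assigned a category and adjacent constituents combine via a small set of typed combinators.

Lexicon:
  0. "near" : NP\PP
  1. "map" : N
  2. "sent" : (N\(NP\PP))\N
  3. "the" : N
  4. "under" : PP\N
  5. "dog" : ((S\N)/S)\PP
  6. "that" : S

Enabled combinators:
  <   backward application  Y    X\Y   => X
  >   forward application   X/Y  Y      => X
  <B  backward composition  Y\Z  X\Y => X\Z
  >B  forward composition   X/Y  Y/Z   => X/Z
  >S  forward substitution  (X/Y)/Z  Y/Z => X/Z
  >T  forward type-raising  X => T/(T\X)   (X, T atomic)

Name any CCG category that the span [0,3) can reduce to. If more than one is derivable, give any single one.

N

[0,7] S   <
  [0,3] N   <
    [0,1] "near" : NP\PP
    [1,3] N\(NP\PP)   <
      [1,2] "map" : N
      [2,3] "sent" : (N\(NP\PP))\N
  [3,7] S\N   >
    [3,6] (S\N)/S   <
      [3,5] PP   >
        [3,4] PP/(PP\N)   >T
          [3,4] "the" : N
        [4,5] "under" : PP\N
      [5,6] "dog" : ((S\N)/S)\PP
    [6,7] "that" : S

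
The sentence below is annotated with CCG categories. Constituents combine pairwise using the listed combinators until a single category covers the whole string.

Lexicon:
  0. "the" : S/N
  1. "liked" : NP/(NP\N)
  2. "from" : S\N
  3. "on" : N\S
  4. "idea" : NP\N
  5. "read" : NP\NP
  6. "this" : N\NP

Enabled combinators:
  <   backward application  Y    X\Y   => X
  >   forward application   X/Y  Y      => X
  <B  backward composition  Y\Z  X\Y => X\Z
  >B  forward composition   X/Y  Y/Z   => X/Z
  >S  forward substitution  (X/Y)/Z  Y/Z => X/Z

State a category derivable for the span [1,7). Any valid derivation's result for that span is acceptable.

N

[0,7] S   >
  [0,1] "the" : S/N
  [1,7] N   <
    [1,5] NP   >
      [1,2] "liked" : NP/(NP\N)
      [2,5] NP\N   <B
        [2,3] "from" : S\N
        [3,5] NP\S   <B
          [3,4] "on" : N\S
          [4,5] "idea" : NP\N
    [5,7] N\NP   <B
      [5,6] "read" : NP\NP
      [6,7] "this" : N\NP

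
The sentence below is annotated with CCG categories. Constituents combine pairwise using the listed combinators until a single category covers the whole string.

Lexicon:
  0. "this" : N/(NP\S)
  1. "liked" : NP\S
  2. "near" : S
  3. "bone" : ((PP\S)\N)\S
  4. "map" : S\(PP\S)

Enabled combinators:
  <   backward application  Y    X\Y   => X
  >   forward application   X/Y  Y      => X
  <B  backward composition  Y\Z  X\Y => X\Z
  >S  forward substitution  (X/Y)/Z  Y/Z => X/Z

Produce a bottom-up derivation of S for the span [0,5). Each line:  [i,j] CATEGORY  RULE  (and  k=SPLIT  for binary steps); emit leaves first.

[0,1] N/(NP\S)  lex  "this"
[1,2] NP\S  lex  "liked"
[0,2] N  >  k=1
[2,3] S  lex  "near"
[3,4] ((PP\S)\N)\S  lex  "bone"
[2,4] (PP\S)\N  <  k=3
[0,4] PP\S  <  k=2
[4,5] S\(PP\S)  lex  "map"
[0,5] S  <  k=4

[0,5] S   <
  [0,4] PP\S   <
    [0,2] N   >
      [0,1] "this" : N/(NP\S)
      [1,2] "liked" : NP\S
    [2,4] (PP\S)\N   <
      [2,3] "near" : S
      [3,4] "bone" : ((PP\S)\N)\S
  [4,5] "map" : S\(PP\S)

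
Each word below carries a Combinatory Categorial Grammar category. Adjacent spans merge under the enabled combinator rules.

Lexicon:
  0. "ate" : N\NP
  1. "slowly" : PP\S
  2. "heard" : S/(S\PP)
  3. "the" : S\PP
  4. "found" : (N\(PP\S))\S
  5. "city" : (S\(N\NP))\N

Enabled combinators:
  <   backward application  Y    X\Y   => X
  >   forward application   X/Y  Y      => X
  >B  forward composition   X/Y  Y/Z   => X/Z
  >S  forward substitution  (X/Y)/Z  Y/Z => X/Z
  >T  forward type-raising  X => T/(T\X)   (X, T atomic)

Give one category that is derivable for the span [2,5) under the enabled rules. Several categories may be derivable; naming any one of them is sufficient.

[0,6] S   <
  [0,1] "ate" : N\NP
  [1,6] S\(N\NP)   <
    [1,5] N   <
      [1,2] "slowly" : PP\S
      [2,5] N\(PP\S)   <
        [2,4] S   >
          [2,3] "heard" : S/(S\PP)
          [3,4] "the" : S\PP
        [4,5] "found" : (N\(PP\S))\S
    [5,6] "city" : (S\(N\NP))\N

N\(PP\S)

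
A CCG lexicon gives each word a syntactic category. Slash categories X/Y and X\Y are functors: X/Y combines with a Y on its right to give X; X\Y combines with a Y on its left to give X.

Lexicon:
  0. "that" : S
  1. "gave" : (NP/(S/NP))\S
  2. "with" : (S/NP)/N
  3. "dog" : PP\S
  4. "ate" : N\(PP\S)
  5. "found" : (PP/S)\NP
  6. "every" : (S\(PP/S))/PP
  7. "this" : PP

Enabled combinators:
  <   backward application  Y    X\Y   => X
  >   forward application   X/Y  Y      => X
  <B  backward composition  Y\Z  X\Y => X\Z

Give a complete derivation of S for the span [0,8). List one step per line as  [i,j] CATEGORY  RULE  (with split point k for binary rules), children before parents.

[0,8] S   <
  [0,5] NP   >
    [0,2] NP/(S/NP)   <
      [0,1] "that" : S
      [1,2] "gave" : (NP/(S/NP))\S
    [2,5] S/NP   >
      [2,3] "with" : (S/NP)/N
      [3,5] N   <
        [3,4] "dog" : PP\S
        [4,5] "ate" : N\(PP\S)
  [5,8] S\NP   <B
    [5,6] "found" : (PP/S)\NP
    [6,8] S\(PP/S)   >
      [6,7] "every" : (S\(PP/S))/PP
      [7,8] "this" : PP

[0,1] S  lex  "that"
[1,2] (NP/(S/NP))\S  lex  "gave"
[0,2] NP/(S/NP)  <  k=1
[2,3] (S/NP)/N  lex  "with"
[3,4] PP\S  lex  "dog"
[4,5] N\(PP\S)  lex  "ate"
[3,5] N  <  k=4
[2,5] S/NP  >  k=3
[0,5] NP  >  k=2
[5,6] (PP/S)\NP  lex  "found"
[6,7] (S\(PP/S))/PP  lex  "every"
[7,8] PP  lex  "this"
[6,8] S\(PP/S)  >  k=7
[5,8] S\NP  <B  k=6
[0,8] S  <  k=5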